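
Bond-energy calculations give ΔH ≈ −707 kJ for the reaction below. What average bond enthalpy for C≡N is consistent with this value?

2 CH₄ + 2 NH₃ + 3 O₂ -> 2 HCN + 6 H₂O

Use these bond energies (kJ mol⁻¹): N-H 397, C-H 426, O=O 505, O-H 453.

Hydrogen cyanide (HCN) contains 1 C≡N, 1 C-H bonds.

D(C≡N) ≈ 862 kJ/mol

Let D be the C≡N bond energy.
Σ(broken) = 8×426 + 6×397 + 3×505 = 7305
Σ(formed) = 2×D + 2×426 + 12×453 = 6288 + 2D
ΔH = Σ(broken) − Σ(formed) = (7305) − (6288 + 2D) = +1017 − 2D
Setting this equal to −707 kJ gives 2D = 1724, so D = 862 kJ/mol.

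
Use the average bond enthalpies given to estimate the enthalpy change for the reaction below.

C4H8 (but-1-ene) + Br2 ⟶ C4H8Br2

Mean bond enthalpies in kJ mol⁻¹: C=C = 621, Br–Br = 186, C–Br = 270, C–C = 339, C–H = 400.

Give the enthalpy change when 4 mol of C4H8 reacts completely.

ΔH = −288 kJ

Bonds broken (reactants):
  Br–Br: 1 × 186 = 186
  C–C: 2 × 339 = 678
  C–H: 8 × 400 = 3200
  C=C: 1 × 621 = 621
  Σ(broken) = 4685 kJ
Bonds formed (products):
  C–Br: 2 × 270 = 540
  C–C: 3 × 339 = 1017
  C–H: 8 × 400 = 3200
  Σ(formed) = 4757 kJ
ΔH = Σ(broken) − Σ(formed) = 4685 − 4757 = −72 kJ
For 4× the reaction as written: 4 × (−72) = −288 kJ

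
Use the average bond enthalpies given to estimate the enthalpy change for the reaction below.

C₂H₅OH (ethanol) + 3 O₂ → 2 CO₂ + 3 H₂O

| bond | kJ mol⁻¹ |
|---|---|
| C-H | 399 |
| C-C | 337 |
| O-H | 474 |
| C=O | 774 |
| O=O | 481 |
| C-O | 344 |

ΔH ≈ −1347 kJ

Bonds broken (reactants):
  C-C: 1 × 337 = 337
  C-H: 5 × 399 = 1995
  C-O: 1 × 344 = 344
  O-H: 1 × 474 = 474
  O=O: 3 × 481 = 1443
  Σ(broken) = 4593 kJ
Bonds formed (products):
  C=O: 4 × 774 = 3096
  O-H: 6 × 474 = 2844
  Σ(formed) = 5940 kJ
ΔH = Σ(broken) − Σ(formed) = 4593 − 5940 = −1347 kJ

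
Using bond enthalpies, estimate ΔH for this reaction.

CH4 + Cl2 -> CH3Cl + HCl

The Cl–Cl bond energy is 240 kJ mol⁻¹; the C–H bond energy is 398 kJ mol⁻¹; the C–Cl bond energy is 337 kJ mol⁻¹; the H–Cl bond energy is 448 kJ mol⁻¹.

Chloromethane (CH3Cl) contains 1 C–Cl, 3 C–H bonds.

Bonds broken (reactants):
  C–H: 4 × 398 = 1592
  Cl–Cl: 1 × 240 = 240
  Σ(broken) = 1832 kJ
Bonds formed (products):
  C–Cl: 1 × 337 = 337
  C–H: 3 × 398 = 1194
  H–Cl: 1 × 448 = 448
  Σ(formed) = 1979 kJ
ΔH = Σ(broken) − Σ(formed) = 1832 − 1979 = −147 kJ

ΔH ≈ −147 kJ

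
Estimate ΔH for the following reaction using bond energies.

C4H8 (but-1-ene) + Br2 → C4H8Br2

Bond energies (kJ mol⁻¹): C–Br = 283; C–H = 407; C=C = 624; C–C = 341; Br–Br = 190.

Bonds broken (reactants):
  Br–Br: 1 × 190 = 190
  C–C: 2 × 341 = 682
  C–H: 8 × 407 = 3256
  C=C: 1 × 624 = 624
  Σ(broken) = 4752 kJ
Bonds formed (products):
  C–Br: 2 × 283 = 566
  C–C: 3 × 341 = 1023
  C–H: 8 × 407 = 3256
  Σ(formed) = 4845 kJ
ΔH = Σ(broken) − Σ(formed) = 4752 − 4845 = −93 kJ

ΔH ≈ −93 kJ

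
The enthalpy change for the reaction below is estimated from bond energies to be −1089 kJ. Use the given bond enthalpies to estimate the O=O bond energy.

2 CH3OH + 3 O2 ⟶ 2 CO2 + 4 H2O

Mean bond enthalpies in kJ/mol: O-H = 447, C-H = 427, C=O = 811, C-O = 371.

Let D be the O=O bond energy.
Σ(broken) = 6×427 + 2×371 + 2×447 + 3×D = 4198 + 3D
Σ(formed) = 4×811 + 8×447 = 6820
ΔH = Σ(broken) − Σ(formed) = (4198 + 3D) − (6820) = −2622 + 3D
Setting this equal to −1089 kJ gives 3D = 1533, so D = 511 kJ/mol.

D(O=O) ≈ 511 kJ/mol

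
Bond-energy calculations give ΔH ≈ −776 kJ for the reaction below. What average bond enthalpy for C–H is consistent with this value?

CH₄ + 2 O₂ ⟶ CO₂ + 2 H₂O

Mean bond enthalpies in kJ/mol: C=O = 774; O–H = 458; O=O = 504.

D(C–H) ≈ 399 kJ/mol

Let D be the C–H bond energy.
Σ(broken) = 4×D + 2×504 = 1008 + 4D
Σ(formed) = 2×774 + 4×458 = 3380
ΔH = Σ(broken) − Σ(formed) = (1008 + 4D) − (3380) = −2372 + 4D
Setting this equal to −776 kJ gives 4D = 1596, so D = 399 kJ/mol.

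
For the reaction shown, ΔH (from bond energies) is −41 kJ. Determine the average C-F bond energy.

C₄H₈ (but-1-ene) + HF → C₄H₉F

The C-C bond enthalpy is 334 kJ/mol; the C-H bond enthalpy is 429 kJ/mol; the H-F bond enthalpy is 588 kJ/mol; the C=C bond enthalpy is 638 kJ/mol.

Let D be the C-F bond energy.
Σ(broken) = 2×334 + 8×429 + 1×638 + 1×588 = 5326
Σ(formed) = 3×334 + 1×D + 9×429 = 4863 + D
ΔH = Σ(broken) − Σ(formed) = (5326) − (4863 + D) = +463 − D
Setting this equal to −41 kJ gives D = 504 kJ/mol.

D(C-F) ≈ 504 kJ/mol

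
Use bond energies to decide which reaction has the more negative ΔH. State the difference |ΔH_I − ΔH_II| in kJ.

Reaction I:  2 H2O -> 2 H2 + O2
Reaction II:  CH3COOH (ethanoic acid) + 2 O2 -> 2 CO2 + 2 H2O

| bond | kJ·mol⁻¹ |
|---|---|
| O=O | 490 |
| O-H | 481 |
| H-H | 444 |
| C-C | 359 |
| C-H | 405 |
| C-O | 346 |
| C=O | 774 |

Reaction II, by 1411 kJ

Reaction I:
  Bonds broken (reactants):
    O-H: 4 × 481 = 1924
    Σ(broken) = 1924 kJ
  Bonds formed (products):
    H-H: 2 × 444 = 888
    O=O: 1 × 490 = 490
    Σ(formed) = 1378 kJ
  ΔH_I = 1924 − 1378 = +546 kJ
Reaction II:
  Bonds broken (reactants):
    C-C: 1 × 359 = 359
    C-H: 3 × 405 = 1215
    C-O: 1 × 346 = 346
    C=O: 1 × 774 = 774
    O-H: 1 × 481 = 481
    O=O: 2 × 490 = 980
    Σ(broken) = 4155 kJ
  Bonds formed (products):
    C=O: 4 × 774 = 3096
    O-H: 4 × 481 = 1924
    Σ(formed) = 5020 kJ
  ΔH_II = 4155 − 5020 = −865 kJ
ΔH_I − ΔH_II = +1411 kJ, so reaction II has the more negative ΔH; |ΔH_I − ΔH_II| = 1411 kJ.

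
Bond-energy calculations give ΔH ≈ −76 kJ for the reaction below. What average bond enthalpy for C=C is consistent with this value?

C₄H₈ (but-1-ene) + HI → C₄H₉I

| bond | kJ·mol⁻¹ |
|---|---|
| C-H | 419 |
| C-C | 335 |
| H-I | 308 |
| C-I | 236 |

D(C=C) ≈ 606 kJ/mol

Let D be the C=C bond energy.
Σ(broken) = 2×335 + 8×419 + 1×D + 1×308 = 4330 + D
Σ(formed) = 3×335 + 9×419 + 1×236 = 5012
ΔH = Σ(broken) − Σ(formed) = (4330 + D) − (5012) = −682 + D
Setting this equal to −76 kJ gives D = 606 kJ/mol.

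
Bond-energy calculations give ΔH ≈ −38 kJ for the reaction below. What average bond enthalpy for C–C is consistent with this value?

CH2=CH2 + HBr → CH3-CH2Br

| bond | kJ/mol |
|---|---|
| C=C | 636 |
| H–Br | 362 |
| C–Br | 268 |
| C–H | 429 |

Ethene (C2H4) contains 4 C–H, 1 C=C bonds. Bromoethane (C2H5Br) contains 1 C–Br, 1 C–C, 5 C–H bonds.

D(C–C) ≈ 339 kJ/mol

Let D be the C–C bond energy.
Σ(broken) = 4×429 + 1×636 + 1×362 = 2714
Σ(formed) = 1×268 + 1×D + 5×429 = 2413 + D
ΔH = Σ(broken) − Σ(formed) = (2714) − (2413 + D) = +301 − D
Setting this equal to −38 kJ gives D = 339 kJ/mol.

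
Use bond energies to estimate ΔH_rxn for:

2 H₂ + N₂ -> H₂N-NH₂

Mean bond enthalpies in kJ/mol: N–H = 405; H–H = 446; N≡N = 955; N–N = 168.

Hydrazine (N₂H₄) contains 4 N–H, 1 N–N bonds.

ΔH ≈ +59 kJ

Bonds broken (reactants):
  H–H: 2 × 446 = 892
  N≡N: 1 × 955 = 955
  Σ(broken) = 1847 kJ
Bonds formed (products):
  N–H: 4 × 405 = 1620
  N–N: 1 × 168 = 168
  Σ(formed) = 1788 kJ
ΔH = Σ(broken) − Σ(formed) = 1847 − 1788 = +59 kJ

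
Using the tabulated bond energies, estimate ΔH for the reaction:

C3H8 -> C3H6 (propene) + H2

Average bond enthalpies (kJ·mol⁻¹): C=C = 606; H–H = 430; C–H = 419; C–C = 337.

Bonds broken (reactants):
  C–C: 2 × 337 = 674
  C–H: 8 × 419 = 3352
  Σ(broken) = 4026 kJ
Bonds formed (products):
  C–C: 1 × 337 = 337
  C–H: 6 × 419 = 2514
  C=C: 1 × 606 = 606
  H–H: 1 × 430 = 430
  Σ(formed) = 3887 kJ
ΔH = Σ(broken) − Σ(formed) = 4026 − 3887 = +139 kJ

ΔH ≈ +139 kJ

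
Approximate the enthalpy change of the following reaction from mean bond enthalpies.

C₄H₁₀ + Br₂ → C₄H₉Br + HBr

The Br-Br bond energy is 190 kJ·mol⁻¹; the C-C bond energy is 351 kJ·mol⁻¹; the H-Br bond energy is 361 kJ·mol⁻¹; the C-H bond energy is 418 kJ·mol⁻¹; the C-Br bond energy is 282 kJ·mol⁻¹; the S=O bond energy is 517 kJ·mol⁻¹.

Bonds broken (reactants):
  Br-Br: 1 × 190 = 190
  C-C: 3 × 351 = 1053
  C-H: 10 × 418 = 4180
  Σ(broken) = 5423 kJ
Bonds formed (products):
  C-Br: 1 × 282 = 282
  C-C: 3 × 351 = 1053
  C-H: 9 × 418 = 3762
  H-Br: 1 × 361 = 361
  Σ(formed) = 5458 kJ
ΔH = Σ(broken) − Σ(formed) = 5423 − 5458 = −35 kJ

ΔH ≈ −35 kJ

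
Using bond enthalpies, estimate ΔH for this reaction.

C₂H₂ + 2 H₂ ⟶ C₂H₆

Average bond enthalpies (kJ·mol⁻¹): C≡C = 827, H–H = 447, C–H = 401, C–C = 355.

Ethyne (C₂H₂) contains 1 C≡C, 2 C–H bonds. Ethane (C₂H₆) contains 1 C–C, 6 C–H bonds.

ΔH ≈ −238 kJ

Bonds broken (reactants):
  C≡C: 1 × 827 = 827
  C–H: 2 × 401 = 802
  H–H: 2 × 447 = 894
  Σ(broken) = 2523 kJ
Bonds formed (products):
  C–C: 1 × 355 = 355
  C–H: 6 × 401 = 2406
  Σ(formed) = 2761 kJ
ΔH = Σ(broken) − Σ(formed) = 2523 − 2761 = −238 kJ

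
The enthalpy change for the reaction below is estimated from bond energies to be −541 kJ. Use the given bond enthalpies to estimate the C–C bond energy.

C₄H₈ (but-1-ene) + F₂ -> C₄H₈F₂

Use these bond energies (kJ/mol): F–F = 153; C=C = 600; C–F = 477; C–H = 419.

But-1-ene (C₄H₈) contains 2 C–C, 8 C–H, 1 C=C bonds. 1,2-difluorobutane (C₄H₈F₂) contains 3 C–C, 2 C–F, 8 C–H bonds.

D(C–C) ≈ 340 kJ/mol

Let D be the C–C bond energy.
Σ(broken) = 2×D + 8×419 + 1×600 + 1×153 = 4105 + 2D
Σ(formed) = 3×D + 2×477 + 8×419 = 4306 + 3D
ΔH = Σ(broken) − Σ(formed) = (4105 + 2D) − (4306 + 3D) = −201 − D
Setting this equal to −541 kJ gives D = 340 kJ/mol.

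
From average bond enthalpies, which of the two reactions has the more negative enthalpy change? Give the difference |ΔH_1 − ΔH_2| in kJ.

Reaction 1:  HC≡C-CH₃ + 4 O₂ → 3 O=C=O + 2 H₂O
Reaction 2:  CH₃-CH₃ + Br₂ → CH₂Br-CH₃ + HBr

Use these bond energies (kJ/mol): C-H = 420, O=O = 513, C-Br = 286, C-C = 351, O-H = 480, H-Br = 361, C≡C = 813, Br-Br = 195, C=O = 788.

Reaction 1, by 1720 kJ

Reaction 1:
  Bonds broken (reactants):
    C≡C: 1 × 813 = 813
    C-C: 1 × 351 = 351
    C-H: 4 × 420 = 1680
    O=O: 4 × 513 = 2052
    Σ(broken) = 4896 kJ
  Bonds formed (products):
    C=O: 6 × 788 = 4728
    O-H: 4 × 480 = 1920
    Σ(formed) = 6648 kJ
  ΔH_1 = 4896 − 6648 = −1752 kJ
Reaction 2:
  Bonds broken (reactants):
    Br-Br: 1 × 195 = 195
    C-C: 1 × 351 = 351
    C-H: 6 × 420 = 2520
    Σ(broken) = 3066 kJ
  Bonds formed (products):
    C-Br: 1 × 286 = 286
    C-C: 1 × 351 = 351
    C-H: 5 × 420 = 2100
    H-Br: 1 × 361 = 361
    Σ(formed) = 3098 kJ
  ΔH_2 = 3066 − 3098 = −32 kJ
ΔH_1 − ΔH_2 = −1720 kJ, so reaction 1 has the more negative ΔH; |ΔH_1 − ΔH_2| = 1720 kJ.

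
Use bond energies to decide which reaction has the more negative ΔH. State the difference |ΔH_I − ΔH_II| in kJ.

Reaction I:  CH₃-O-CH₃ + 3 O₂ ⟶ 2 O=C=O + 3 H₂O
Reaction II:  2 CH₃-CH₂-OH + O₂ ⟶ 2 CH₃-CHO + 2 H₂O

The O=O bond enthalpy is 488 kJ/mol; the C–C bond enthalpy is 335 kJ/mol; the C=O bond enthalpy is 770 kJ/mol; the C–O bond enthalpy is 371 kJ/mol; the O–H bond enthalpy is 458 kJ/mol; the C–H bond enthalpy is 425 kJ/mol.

Reaction I:
  Bonds broken (reactants):
    C–H: 6 × 425 = 2550
    C–O: 2 × 371 = 742
    O=O: 3 × 488 = 1464
    Σ(broken) = 4756 kJ
  Bonds formed (products):
    C=O: 4 × 770 = 3080
    O–H: 6 × 458 = 2748
    Σ(formed) = 5828 kJ
  ΔH_I = 4756 − 5828 = −1072 kJ
Reaction II:
  Bonds broken (reactants):
    C–C: 2 × 335 = 670
    C–H: 10 × 425 = 4250
    C–O: 2 × 371 = 742
    O–H: 2 × 458 = 916
    O=O: 1 × 488 = 488
    Σ(broken) = 7066 kJ
  Bonds formed (products):
    C–C: 2 × 335 = 670
    C–H: 8 × 425 = 3400
    C=O: 2 × 770 = 1540
    O–H: 4 × 458 = 1832
    Σ(formed) = 7442 kJ
  ΔH_II = 7066 − 7442 = −376 kJ
ΔH_I − ΔH_II = −696 kJ, so reaction I has the more negative ΔH; |ΔH_I − ΔH_II| = 696 kJ.

Reaction I, by 696 kJ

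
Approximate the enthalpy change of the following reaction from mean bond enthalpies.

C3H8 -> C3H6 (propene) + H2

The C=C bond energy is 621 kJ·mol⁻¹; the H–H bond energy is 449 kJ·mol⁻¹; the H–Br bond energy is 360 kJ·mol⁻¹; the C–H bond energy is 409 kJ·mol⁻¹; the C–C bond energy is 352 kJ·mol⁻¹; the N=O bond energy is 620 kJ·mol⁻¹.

Bonds broken (reactants):
  C–C: 2 × 352 = 704
  C–H: 8 × 409 = 3272
  Σ(broken) = 3976 kJ
Bonds formed (products):
  C–C: 1 × 352 = 352
  C–H: 6 × 409 = 2454
  C=C: 1 × 621 = 621
  H–H: 1 × 449 = 449
  Σ(formed) = 3876 kJ
ΔH = Σ(broken) − Σ(formed) = 3976 − 3876 = +100 kJ

ΔH ≈ +100 kJ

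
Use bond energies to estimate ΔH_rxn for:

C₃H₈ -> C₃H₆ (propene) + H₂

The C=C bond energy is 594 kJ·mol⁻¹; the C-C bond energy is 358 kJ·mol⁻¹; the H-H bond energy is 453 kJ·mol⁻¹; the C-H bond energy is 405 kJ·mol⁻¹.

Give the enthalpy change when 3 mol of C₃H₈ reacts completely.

Bonds broken (reactants):
  C-C: 2 × 358 = 716
  C-H: 8 × 405 = 3240
  Σ(broken) = 3956 kJ
Bonds formed (products):
  C-C: 1 × 358 = 358
  C-H: 6 × 405 = 2430
  C=C: 1 × 594 = 594
  H-H: 1 × 453 = 453
  Σ(formed) = 3835 kJ
ΔH = Σ(broken) − Σ(formed) = 3956 − 3835 = +121 kJ
For 3× the reaction as written: 3 × (+121) = +363 kJ

ΔH = +363 kJ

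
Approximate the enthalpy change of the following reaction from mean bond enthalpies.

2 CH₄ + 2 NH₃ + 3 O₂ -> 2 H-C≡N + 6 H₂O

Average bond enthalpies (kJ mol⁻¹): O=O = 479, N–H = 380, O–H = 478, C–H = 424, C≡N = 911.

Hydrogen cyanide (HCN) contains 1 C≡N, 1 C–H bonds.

Bonds broken (reactants):
  C–H: 8 × 424 = 3392
  N–H: 6 × 380 = 2280
  O=O: 3 × 479 = 1437
  Σ(broken) = 7109 kJ
Bonds formed (products):
  C≡N: 2 × 911 = 1822
  C–H: 2 × 424 = 848
  O–H: 12 × 478 = 5736
  Σ(formed) = 8406 kJ
ΔH = Σ(broken) − Σ(formed) = 7109 − 8406 = −1297 kJ

ΔH ≈ −1297 kJ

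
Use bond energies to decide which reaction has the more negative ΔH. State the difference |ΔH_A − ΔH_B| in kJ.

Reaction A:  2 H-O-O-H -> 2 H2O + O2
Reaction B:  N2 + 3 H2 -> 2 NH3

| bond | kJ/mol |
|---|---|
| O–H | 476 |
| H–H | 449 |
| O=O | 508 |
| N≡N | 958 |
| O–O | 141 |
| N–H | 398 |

Reaction A, by 143 kJ

Reaction A:
  Bonds broken (reactants):
    O–H: 4 × 476 = 1904
    O–O: 2 × 141 = 282
    Σ(broken) = 2186 kJ
  Bonds formed (products):
    O–H: 4 × 476 = 1904
    O=O: 1 × 508 = 508
    Σ(formed) = 2412 kJ
  ΔH_A = 2186 − 2412 = −226 kJ
Reaction B:
  Bonds broken (reactants):
    H–H: 3 × 449 = 1347
    N≡N: 1 × 958 = 958
    Σ(broken) = 2305 kJ
  Bonds formed (products):
    N–H: 6 × 398 = 2388
    Σ(formed) = 2388 kJ
  ΔH_B = 2305 − 2388 = −83 kJ
ΔH_A − ΔH_B = −143 kJ, so reaction A has the more negative ΔH; |ΔH_A − ΔH_B| = 143 kJ.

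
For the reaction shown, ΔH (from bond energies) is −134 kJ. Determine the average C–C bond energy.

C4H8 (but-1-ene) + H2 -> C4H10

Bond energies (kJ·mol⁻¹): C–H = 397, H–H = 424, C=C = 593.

Let D be the C–C bond energy.
Σ(broken) = 2×D + 8×397 + 1×593 + 1×424 = 4193 + 2D
Σ(formed) = 3×D + 10×397 = 3970 + 3D
ΔH = Σ(broken) − Σ(formed) = (4193 + 2D) − (3970 + 3D) = +223 − D
Setting this equal to −134 kJ gives D = 357 kJ/mol.

D(C–C) ≈ 357 kJ/mol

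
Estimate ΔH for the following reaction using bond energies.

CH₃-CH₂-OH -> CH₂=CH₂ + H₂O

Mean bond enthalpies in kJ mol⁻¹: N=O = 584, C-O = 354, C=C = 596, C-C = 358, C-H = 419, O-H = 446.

Bonds broken (reactants):
  C-C: 1 × 358 = 358
  C-H: 5 × 419 = 2095
  C-O: 1 × 354 = 354
  O-H: 1 × 446 = 446
  Σ(broken) = 3253 kJ
Bonds formed (products):
  C-H: 4 × 419 = 1676
  C=C: 1 × 596 = 596
  O-H: 2 × 446 = 892
  Σ(formed) = 3164 kJ
ΔH = Σ(broken) − Σ(formed) = 3253 − 3164 = +89 kJ

ΔH ≈ +89 kJ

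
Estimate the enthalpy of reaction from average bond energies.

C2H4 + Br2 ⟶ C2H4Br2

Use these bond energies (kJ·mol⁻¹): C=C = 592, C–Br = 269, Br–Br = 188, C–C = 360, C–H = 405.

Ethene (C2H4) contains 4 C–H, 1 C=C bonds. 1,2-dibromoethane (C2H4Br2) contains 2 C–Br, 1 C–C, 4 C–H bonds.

Bonds broken (reactants):
  Br–Br: 1 × 188 = 188
  C–H: 4 × 405 = 1620
  C=C: 1 × 592 = 592
  Σ(broken) = 2400 kJ
Bonds formed (products):
  C–Br: 2 × 269 = 538
  C–C: 1 × 360 = 360
  C–H: 4 × 405 = 1620
  Σ(formed) = 2518 kJ
ΔH = Σ(broken) − Σ(formed) = 2400 − 2518 = −118 kJ

ΔH ≈ −118 kJ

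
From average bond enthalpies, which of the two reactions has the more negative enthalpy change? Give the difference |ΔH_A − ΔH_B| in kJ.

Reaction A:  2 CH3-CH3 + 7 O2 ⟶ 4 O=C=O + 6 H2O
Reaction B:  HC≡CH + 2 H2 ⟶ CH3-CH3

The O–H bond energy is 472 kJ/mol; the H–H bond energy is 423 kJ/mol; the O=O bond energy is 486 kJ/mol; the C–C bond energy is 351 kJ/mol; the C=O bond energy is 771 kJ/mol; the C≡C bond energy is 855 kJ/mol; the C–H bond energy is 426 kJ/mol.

Reaction A, by 2262 kJ

Reaction A:
  Bonds broken (reactants):
    C–C: 2 × 351 = 702
    C–H: 12 × 426 = 5112
    O=O: 7 × 486 = 3402
    Σ(broken) = 9216 kJ
  Bonds formed (products):
    C=O: 8 × 771 = 6168
    O–H: 12 × 472 = 5664
    Σ(formed) = 11832 kJ
  ΔH_A = 9216 − 11832 = −2616 kJ
Reaction B:
  Bonds broken (reactants):
    C≡C: 1 × 855 = 855
    C–H: 2 × 426 = 852
    H–H: 2 × 423 = 846
    Σ(broken) = 2553 kJ
  Bonds formed (products):
    C–C: 1 × 351 = 351
    C–H: 6 × 426 = 2556
    Σ(formed) = 2907 kJ
  ΔH_B = 2553 − 2907 = −354 kJ
ΔH_A − ΔH_B = −2262 kJ, so reaction A has the more negative ΔH; |ΔH_A − ΔH_B| = 2262 kJ.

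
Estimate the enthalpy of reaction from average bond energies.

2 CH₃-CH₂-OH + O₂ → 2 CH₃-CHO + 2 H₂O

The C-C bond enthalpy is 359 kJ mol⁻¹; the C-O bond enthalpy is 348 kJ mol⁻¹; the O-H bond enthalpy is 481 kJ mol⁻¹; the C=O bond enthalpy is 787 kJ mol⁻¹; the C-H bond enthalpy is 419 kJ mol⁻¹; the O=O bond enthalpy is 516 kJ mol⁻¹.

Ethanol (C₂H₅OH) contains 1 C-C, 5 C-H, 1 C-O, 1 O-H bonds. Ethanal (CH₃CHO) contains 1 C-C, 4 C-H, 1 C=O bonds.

Bonds broken (reactants):
  C-C: 2 × 359 = 718
  C-H: 10 × 419 = 4190
  C-O: 2 × 348 = 696
  O-H: 2 × 481 = 962
  O=O: 1 × 516 = 516
  Σ(broken) = 7082 kJ
Bonds formed (products):
  C-C: 2 × 359 = 718
  C-H: 8 × 419 = 3352
  C=O: 2 × 787 = 1574
  O-H: 4 × 481 = 1924
  Σ(formed) = 7568 kJ
ΔH = Σ(broken) − Σ(formed) = 7082 − 7568 = −486 kJ

ΔH ≈ −486 kJ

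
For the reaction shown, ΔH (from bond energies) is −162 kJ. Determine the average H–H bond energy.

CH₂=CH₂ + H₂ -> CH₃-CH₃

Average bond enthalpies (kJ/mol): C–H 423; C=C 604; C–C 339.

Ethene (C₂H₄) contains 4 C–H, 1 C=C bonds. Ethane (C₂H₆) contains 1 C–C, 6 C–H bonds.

Let D be the H–H bond energy.
Σ(broken) = 4×423 + 1×604 + 1×D = 2296 + D
Σ(formed) = 1×339 + 6×423 = 2877
ΔH = Σ(broken) − Σ(formed) = (2296 + D) − (2877) = −581 + D
Setting this equal to −162 kJ gives D = 419 kJ/mol.

D(H–H) ≈ 419 kJ/mol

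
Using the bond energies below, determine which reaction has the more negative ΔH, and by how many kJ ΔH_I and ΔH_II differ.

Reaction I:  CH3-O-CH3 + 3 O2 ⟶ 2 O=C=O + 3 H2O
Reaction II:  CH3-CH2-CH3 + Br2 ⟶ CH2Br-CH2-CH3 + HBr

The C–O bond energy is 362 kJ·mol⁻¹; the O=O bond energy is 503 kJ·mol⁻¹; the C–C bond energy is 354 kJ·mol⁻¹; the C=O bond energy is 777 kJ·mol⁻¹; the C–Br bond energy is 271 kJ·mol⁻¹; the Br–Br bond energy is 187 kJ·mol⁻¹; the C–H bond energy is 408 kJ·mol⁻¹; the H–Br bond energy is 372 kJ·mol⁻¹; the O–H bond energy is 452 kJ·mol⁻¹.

Reaction I:
  Bonds broken (reactants):
    C–H: 6 × 408 = 2448
    C–O: 2 × 362 = 724
    O=O: 3 × 503 = 1509
    Σ(broken) = 4681 kJ
  Bonds formed (products):
    C=O: 4 × 777 = 3108
    O–H: 6 × 452 = 2712
    Σ(formed) = 5820 kJ
  ΔH_I = 4681 − 5820 = −1139 kJ
Reaction II:
  Bonds broken (reactants):
    Br–Br: 1 × 187 = 187
    C–C: 2 × 354 = 708
    C–H: 8 × 408 = 3264
    Σ(broken) = 4159 kJ
  Bonds formed (products):
    C–Br: 1 × 271 = 271
    C–C: 2 × 354 = 708
    C–H: 7 × 408 = 2856
    H–Br: 1 × 372 = 372
    Σ(formed) = 4207 kJ
  ΔH_II = 4159 − 4207 = −48 kJ
ΔH_I − ΔH_II = −1091 kJ, so reaction I has the more negative ΔH; |ΔH_I − ΔH_II| = 1091 kJ.

Reaction I, by 1091 kJ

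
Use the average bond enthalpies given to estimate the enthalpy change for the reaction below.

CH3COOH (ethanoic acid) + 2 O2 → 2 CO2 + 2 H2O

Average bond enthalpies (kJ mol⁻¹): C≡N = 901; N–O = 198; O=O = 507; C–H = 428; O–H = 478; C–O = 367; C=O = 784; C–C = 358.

Bonds broken (reactants):
  C–C: 1 × 358 = 358
  C–H: 3 × 428 = 1284
  C–O: 1 × 367 = 367
  C=O: 1 × 784 = 784
  O–H: 1 × 478 = 478
  O=O: 2 × 507 = 1014
  Σ(broken) = 4285 kJ
Bonds formed (products):
  C=O: 4 × 784 = 3136
  O–H: 4 × 478 = 1912
  Σ(formed) = 5048 kJ
ΔH = Σ(broken) − Σ(formed) = 4285 − 5048 = −763 kJ

ΔH ≈ −763 kJ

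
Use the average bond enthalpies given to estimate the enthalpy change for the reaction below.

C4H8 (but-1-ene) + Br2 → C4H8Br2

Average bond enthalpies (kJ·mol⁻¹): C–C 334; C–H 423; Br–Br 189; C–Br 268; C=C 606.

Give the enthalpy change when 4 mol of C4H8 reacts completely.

Bonds broken (reactants):
  Br–Br: 1 × 189 = 189
  C–C: 2 × 334 = 668
  C–H: 8 × 423 = 3384
  C=C: 1 × 606 = 606
  Σ(broken) = 4847 kJ
Bonds formed (products):
  C–Br: 2 × 268 = 536
  C–C: 3 × 334 = 1002
  C–H: 8 × 423 = 3384
  Σ(formed) = 4922 kJ
ΔH = Σ(broken) − Σ(formed) = 4847 − 4922 = −75 kJ
For 4× the reaction as written: 4 × (−75) = −300 kJ

ΔH = −300 kJ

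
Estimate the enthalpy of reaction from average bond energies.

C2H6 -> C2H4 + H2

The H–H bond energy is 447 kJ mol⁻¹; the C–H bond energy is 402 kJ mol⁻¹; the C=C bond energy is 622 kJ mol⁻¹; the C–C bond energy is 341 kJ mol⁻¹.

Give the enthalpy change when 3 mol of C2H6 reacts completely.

ΔH = +228 kJ

Bonds broken (reactants):
  C–C: 1 × 341 = 341
  C–H: 6 × 402 = 2412
  Σ(broken) = 2753 kJ
Bonds formed (products):
  C–H: 4 × 402 = 1608
  C=C: 1 × 622 = 622
  H–H: 1 × 447 = 447
  Σ(formed) = 2677 kJ
ΔH = Σ(broken) − Σ(formed) = 2753 − 2677 = +76 kJ
For 3× the reaction as written: 3 × (+76) = +228 kJ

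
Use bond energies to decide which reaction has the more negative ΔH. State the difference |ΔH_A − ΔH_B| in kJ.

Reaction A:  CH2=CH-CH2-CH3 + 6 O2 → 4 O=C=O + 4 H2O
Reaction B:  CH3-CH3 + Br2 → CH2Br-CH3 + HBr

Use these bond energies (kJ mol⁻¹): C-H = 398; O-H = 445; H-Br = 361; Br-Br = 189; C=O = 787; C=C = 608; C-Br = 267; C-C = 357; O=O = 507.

Reaction A:
  Bonds broken (reactants):
    C-C: 2 × 357 = 714
    C-H: 8 × 398 = 3184
    C=C: 1 × 608 = 608
    O=O: 6 × 507 = 3042
    Σ(broken) = 7548 kJ
  Bonds formed (products):
    C=O: 8 × 787 = 6296
    O-H: 8 × 445 = 3560
    Σ(formed) = 9856 kJ
  ΔH_A = 7548 − 9856 = −2308 kJ
Reaction B:
  Bonds broken (reactants):
    Br-Br: 1 × 189 = 189
    C-C: 1 × 357 = 357
    C-H: 6 × 398 = 2388
    Σ(broken) = 2934 kJ
  Bonds formed (products):
    C-Br: 1 × 267 = 267
    C-C: 1 × 357 = 357
    C-H: 5 × 398 = 1990
    H-Br: 1 × 361 = 361
    Σ(formed) = 2975 kJ
  ΔH_B = 2934 − 2975 = −41 kJ
ΔH_A − ΔH_B = −2267 kJ, so reaction A has the more negative ΔH; |ΔH_A − ΔH_B| = 2267 kJ.

Reaction A, by 2267 kJ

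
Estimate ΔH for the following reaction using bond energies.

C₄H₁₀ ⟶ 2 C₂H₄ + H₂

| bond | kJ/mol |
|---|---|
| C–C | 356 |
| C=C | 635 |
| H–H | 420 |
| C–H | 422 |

ΔH ≈ +222 kJ

Bonds broken (reactants):
  C–C: 3 × 356 = 1068
  C–H: 10 × 422 = 4220
  Σ(broken) = 5288 kJ
Bonds formed (products):
  C–H: 8 × 422 = 3376
  C=C: 2 × 635 = 1270
  H–H: 1 × 420 = 420
  Σ(formed) = 5066 kJ
ΔH = Σ(broken) − Σ(formed) = 5288 − 5066 = +222 kJ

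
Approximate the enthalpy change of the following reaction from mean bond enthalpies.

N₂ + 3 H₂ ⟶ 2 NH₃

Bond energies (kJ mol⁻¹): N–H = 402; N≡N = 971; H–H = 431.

ΔH ≈ −148 kJ

Bonds broken (reactants):
  H–H: 3 × 431 = 1293
  N≡N: 1 × 971 = 971
  Σ(broken) = 2264 kJ
Bonds formed (products):
  N–H: 6 × 402 = 2412
  Σ(formed) = 2412 kJ
ΔH = Σ(broken) − Σ(formed) = 2264 − 2412 = −148 kJ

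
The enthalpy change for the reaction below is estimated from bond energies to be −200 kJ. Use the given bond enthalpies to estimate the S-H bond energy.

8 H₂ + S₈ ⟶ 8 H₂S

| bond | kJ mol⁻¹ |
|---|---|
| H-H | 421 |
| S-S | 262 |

D(S-H) ≈ 354 kJ/mol

Let D be the S-H bond energy.
Σ(broken) = 8×421 + 8×262 = 5464
Σ(formed) = 16×D = 16D
ΔH = Σ(broken) − Σ(formed) = (5464) − (16D) = +5464 − 16D
Setting this equal to −200 kJ gives 16D = 5664, so D = 354 kJ/mol.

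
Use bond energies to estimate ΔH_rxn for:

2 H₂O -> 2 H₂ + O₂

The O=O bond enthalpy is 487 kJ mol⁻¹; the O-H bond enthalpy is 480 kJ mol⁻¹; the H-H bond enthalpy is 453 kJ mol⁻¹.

Bonds broken (reactants):
  O-H: 4 × 480 = 1920
  Σ(broken) = 1920 kJ
Bonds formed (products):
  H-H: 2 × 453 = 906
  O=O: 1 × 487 = 487
  Σ(formed) = 1393 kJ
ΔH = Σ(broken) − Σ(formed) = 1920 − 1393 = +527 kJ

ΔH ≈ +527 kJ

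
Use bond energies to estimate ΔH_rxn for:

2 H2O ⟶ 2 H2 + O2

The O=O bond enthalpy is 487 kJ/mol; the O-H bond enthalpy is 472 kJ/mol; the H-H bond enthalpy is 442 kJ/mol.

ΔH ≈ +517 kJ

Bonds broken (reactants):
  O-H: 4 × 472 = 1888
  Σ(broken) = 1888 kJ
Bonds formed (products):
  H-H: 2 × 442 = 884
  O=O: 1 × 487 = 487
  Σ(formed) = 1371 kJ
ΔH = Σ(broken) − Σ(formed) = 1888 − 1371 = +517 kJ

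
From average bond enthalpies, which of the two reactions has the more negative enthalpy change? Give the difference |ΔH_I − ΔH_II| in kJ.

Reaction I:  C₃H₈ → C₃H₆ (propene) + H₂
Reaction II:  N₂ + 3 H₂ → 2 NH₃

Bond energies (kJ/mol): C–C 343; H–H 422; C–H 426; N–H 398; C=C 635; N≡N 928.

Reaction I:
  Bonds broken (reactants):
    C–C: 2 × 343 = 686
    C–H: 8 × 426 = 3408
    Σ(broken) = 4094 kJ
  Bonds formed (products):
    C–C: 1 × 343 = 343
    C–H: 6 × 426 = 2556
    C=C: 1 × 635 = 635
    H–H: 1 × 422 = 422
    Σ(formed) = 3956 kJ
  ΔH_I = 4094 − 3956 = +138 kJ
Reaction II:
  Bonds broken (reactants):
    H–H: 3 × 422 = 1266
    N≡N: 1 × 928 = 928
    Σ(broken) = 2194 kJ
  Bonds formed (products):
    N–H: 6 × 398 = 2388
    Σ(formed) = 2388 kJ
  ΔH_II = 2194 − 2388 = −194 kJ
ΔH_I − ΔH_II = +332 kJ, so reaction II has the more negative ΔH; |ΔH_I − ΔH_II| = 332 kJ.

Reaction II, by 332 kJ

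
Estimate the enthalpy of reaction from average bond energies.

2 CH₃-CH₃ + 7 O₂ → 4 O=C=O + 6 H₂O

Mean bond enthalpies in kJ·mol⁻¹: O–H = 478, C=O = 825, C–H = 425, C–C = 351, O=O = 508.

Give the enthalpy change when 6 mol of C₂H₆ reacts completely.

Bonds broken (reactants):
  C–C: 2 × 351 = 702
  C–H: 12 × 425 = 5100
  O=O: 7 × 508 = 3556
  Σ(broken) = 9358 kJ
Bonds formed (products):
  C=O: 8 × 825 = 6600
  O–H: 12 × 478 = 5736
  Σ(formed) = 12336 kJ
ΔH = Σ(broken) − Σ(formed) = 9358 − 12336 = −2978 kJ
For 3× the reaction as written: 3 × (−2978) = −8934 kJ

ΔH = −8934 kJ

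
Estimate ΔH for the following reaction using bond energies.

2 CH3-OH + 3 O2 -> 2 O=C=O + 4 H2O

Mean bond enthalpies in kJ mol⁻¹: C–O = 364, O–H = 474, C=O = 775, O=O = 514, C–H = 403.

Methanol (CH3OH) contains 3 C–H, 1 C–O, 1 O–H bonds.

ΔH ≈ −1256 kJ

Bonds broken (reactants):
  C–H: 6 × 403 = 2418
  C–O: 2 × 364 = 728
  O–H: 2 × 474 = 948
  O=O: 3 × 514 = 1542
  Σ(broken) = 5636 kJ
Bonds formed (products):
  C=O: 4 × 775 = 3100
  O–H: 8 × 474 = 3792
  Σ(formed) = 6892 kJ
ΔH = Σ(broken) − Σ(formed) = 5636 − 6892 = −1256 kJ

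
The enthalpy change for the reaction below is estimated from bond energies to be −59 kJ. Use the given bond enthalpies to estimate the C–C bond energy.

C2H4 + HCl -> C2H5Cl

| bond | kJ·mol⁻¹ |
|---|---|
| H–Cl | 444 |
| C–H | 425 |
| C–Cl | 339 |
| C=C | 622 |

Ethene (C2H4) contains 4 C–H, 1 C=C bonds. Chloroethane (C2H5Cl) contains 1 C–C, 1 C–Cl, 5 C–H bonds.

Let D be the C–C bond energy.
Σ(broken) = 4×425 + 1×622 + 1×444 = 2766
Σ(formed) = 1×D + 1×339 + 5×425 = 2464 + D
ΔH = Σ(broken) − Σ(formed) = (2766) − (2464 + D) = +302 − D
Setting this equal to −59 kJ gives D = 361 kJ/mol.

D(C–C) ≈ 361 kJ/mol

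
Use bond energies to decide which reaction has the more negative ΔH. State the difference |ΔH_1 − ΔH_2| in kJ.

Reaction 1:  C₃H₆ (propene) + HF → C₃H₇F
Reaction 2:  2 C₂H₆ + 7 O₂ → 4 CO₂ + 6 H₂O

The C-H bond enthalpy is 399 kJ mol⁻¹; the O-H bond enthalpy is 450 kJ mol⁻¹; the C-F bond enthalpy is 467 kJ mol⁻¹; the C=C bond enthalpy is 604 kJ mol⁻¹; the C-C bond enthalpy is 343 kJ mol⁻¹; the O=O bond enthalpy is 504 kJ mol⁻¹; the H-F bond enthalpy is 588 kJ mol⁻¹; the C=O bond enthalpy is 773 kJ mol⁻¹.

Reaction 2, by 2565 kJ

Reaction 1:
  Bonds broken (reactants):
    C-C: 1 × 343 = 343
    C-H: 6 × 399 = 2394
    C=C: 1 × 604 = 604
    H-F: 1 × 588 = 588
    Σ(broken) = 3929 kJ
  Bonds formed (products):
    C-C: 2 × 343 = 686
    C-F: 1 × 467 = 467
    C-H: 7 × 399 = 2793
    Σ(formed) = 3946 kJ
  ΔH_1 = 3929 − 3946 = −17 kJ
Reaction 2:
  Bonds broken (reactants):
    C-C: 2 × 343 = 686
    C-H: 12 × 399 = 4788
    O=O: 7 × 504 = 3528
    Σ(broken) = 9002 kJ
  Bonds formed (products):
    C=O: 8 × 773 = 6184
    O-H: 12 × 450 = 5400
    Σ(formed) = 11584 kJ
  ΔH_2 = 9002 − 11584 = −2582 kJ
ΔH_1 − ΔH_2 = +2565 kJ, so reaction 2 has the more negative ΔH; |ΔH_1 − ΔH_2| = 2565 kJ.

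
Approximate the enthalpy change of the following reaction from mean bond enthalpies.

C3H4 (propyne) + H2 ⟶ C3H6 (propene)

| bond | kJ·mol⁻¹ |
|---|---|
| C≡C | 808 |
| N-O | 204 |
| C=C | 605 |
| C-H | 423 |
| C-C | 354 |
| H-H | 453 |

ΔH ≈ −190 kJ

Bonds broken (reactants):
  C≡C: 1 × 808 = 808
  C-C: 1 × 354 = 354
  C-H: 4 × 423 = 1692
  H-H: 1 × 453 = 453
  Σ(broken) = 3307 kJ
Bonds formed (products):
  C-C: 1 × 354 = 354
  C-H: 6 × 423 = 2538
  C=C: 1 × 605 = 605
  Σ(formed) = 3497 kJ
ΔH = Σ(broken) − Σ(formed) = 3307 − 3497 = −190 kJ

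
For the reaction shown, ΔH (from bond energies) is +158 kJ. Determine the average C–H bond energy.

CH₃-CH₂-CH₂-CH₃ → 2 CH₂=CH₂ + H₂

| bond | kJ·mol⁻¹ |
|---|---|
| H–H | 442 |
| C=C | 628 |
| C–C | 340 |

Let D be the C–H bond energy.
Σ(broken) = 3×340 + 10×D = 1020 + 10D
Σ(formed) = 8×D + 2×628 + 1×442 = 1698 + 8D
ΔH = Σ(broken) − Σ(formed) = (1020 + 10D) − (1698 + 8D) = −678 + 2D
Setting this equal to +158 kJ gives 2D = 836, so D = 418 kJ/mol.

D(C–H) ≈ 418 kJ/mol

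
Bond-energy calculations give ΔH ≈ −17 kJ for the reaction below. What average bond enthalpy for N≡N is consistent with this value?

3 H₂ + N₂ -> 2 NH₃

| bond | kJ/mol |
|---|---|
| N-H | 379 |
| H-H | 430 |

D(N≡N) ≈ 967 kJ/mol

Let D be the N≡N bond energy.
Σ(broken) = 3×430 + 1×D = 1290 + D
Σ(formed) = 6×379 = 2274
ΔH = Σ(broken) − Σ(formed) = (1290 + D) − (2274) = −984 + D
Setting this equal to −17 kJ gives D = 967 kJ/mol.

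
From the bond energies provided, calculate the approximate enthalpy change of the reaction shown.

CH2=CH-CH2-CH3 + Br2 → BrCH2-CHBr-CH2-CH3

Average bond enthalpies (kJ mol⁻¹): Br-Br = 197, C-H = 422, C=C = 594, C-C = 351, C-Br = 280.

ΔH ≈ −120 kJ

Bonds broken (reactants):
  Br-Br: 1 × 197 = 197
  C-C: 2 × 351 = 702
  C-H: 8 × 422 = 3376
  C=C: 1 × 594 = 594
  Σ(broken) = 4869 kJ
Bonds formed (products):
  C-Br: 2 × 280 = 560
  C-C: 3 × 351 = 1053
  C-H: 8 × 422 = 3376
  Σ(formed) = 4989 kJ
ΔH = Σ(broken) − Σ(formed) = 4869 − 4989 = −120 kJ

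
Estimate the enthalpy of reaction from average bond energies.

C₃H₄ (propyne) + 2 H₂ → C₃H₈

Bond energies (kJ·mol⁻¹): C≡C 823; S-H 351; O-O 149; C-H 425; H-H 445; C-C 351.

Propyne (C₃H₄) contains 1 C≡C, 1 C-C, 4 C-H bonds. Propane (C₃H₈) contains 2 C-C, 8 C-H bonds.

Bonds broken (reactants):
  C≡C: 1 × 823 = 823
  C-C: 1 × 351 = 351
  C-H: 4 × 425 = 1700
  H-H: 2 × 445 = 890
  Σ(broken) = 3764 kJ
Bonds formed (products):
  C-C: 2 × 351 = 702
  C-H: 8 × 425 = 3400
  Σ(formed) = 4102 kJ
ΔH = Σ(broken) − Σ(formed) = 3764 − 4102 = −338 kJ

ΔH ≈ −338 kJ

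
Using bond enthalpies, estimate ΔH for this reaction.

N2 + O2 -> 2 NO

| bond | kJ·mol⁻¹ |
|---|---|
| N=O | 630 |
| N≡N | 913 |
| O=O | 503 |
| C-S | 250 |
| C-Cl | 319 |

ΔH ≈ +156 kJ

Bonds broken (reactants):
  N≡N: 1 × 913 = 913
  O=O: 1 × 503 = 503
  Σ(broken) = 1416 kJ
Bonds formed (products):
  N=O: 2 × 630 = 1260
  Σ(formed) = 1260 kJ
ΔH = Σ(broken) − Σ(formed) = 1416 − 1260 = +156 kJ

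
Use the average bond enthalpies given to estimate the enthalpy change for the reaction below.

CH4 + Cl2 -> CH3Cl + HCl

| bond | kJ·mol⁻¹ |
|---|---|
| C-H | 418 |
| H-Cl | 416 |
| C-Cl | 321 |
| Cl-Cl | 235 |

ΔH ≈ −84 kJ

Bonds broken (reactants):
  C-H: 4 × 418 = 1672
  Cl-Cl: 1 × 235 = 235
  Σ(broken) = 1907 kJ
Bonds formed (products):
  C-Cl: 1 × 321 = 321
  C-H: 3 × 418 = 1254
  H-Cl: 1 × 416 = 416
  Σ(formed) = 1991 kJ
ΔH = Σ(broken) − Σ(formed) = 1907 − 1991 = −84 kJ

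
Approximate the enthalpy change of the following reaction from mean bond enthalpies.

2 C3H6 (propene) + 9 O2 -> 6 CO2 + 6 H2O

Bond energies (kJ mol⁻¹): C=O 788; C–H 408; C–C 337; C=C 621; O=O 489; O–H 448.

ΔH ≈ −3619 kJ

Bonds broken (reactants):
  C–C: 2 × 337 = 674
  C–H: 12 × 408 = 4896
  C=C: 2 × 621 = 1242
  O=O: 9 × 489 = 4401
  Σ(broken) = 11213 kJ
Bonds formed (products):
  C=O: 12 × 788 = 9456
  O–H: 12 × 448 = 5376
  Σ(formed) = 14832 kJ
ΔH = Σ(broken) − Σ(formed) = 11213 − 14832 = −3619 kJ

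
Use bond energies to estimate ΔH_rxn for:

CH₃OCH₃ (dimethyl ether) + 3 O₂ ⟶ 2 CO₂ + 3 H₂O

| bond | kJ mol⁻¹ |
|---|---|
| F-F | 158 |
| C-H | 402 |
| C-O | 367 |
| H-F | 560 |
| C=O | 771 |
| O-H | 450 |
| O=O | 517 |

ΔH ≈ −1087 kJ

Bonds broken (reactants):
  C-H: 6 × 402 = 2412
  C-O: 2 × 367 = 734
  O=O: 3 × 517 = 1551
  Σ(broken) = 4697 kJ
Bonds formed (products):
  C=O: 4 × 771 = 3084
  O-H: 6 × 450 = 2700
  Σ(formed) = 5784 kJ
ΔH = Σ(broken) − Σ(formed) = 4697 − 5784 = −1087 kJ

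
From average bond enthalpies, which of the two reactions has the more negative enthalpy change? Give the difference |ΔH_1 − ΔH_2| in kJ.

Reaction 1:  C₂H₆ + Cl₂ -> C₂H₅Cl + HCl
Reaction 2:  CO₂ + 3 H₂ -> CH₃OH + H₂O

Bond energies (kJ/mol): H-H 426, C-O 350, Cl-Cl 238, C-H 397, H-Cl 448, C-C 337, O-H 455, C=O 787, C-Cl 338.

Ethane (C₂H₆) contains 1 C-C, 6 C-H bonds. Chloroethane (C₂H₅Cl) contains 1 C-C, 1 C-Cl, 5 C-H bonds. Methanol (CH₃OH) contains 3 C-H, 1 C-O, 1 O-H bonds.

Reaction 1, by 97 kJ

Reaction 1:
  Bonds broken (reactants):
    C-C: 1 × 337 = 337
    C-H: 6 × 397 = 2382
    Cl-Cl: 1 × 238 = 238
    Σ(broken) = 2957 kJ
  Bonds formed (products):
    C-C: 1 × 337 = 337
    C-Cl: 1 × 338 = 338
    C-H: 5 × 397 = 1985
    H-Cl: 1 × 448 = 448
    Σ(formed) = 3108 kJ
  ΔH_1 = 2957 − 3108 = −151 kJ
Reaction 2:
  Bonds broken (reactants):
    C=O: 2 × 787 = 1574
    H-H: 3 × 426 = 1278
    Σ(broken) = 2852 kJ
  Bonds formed (products):
    C-H: 3 × 397 = 1191
    C-O: 1 × 350 = 350
    O-H: 3 × 455 = 1365
    Σ(formed) = 2906 kJ
  ΔH_2 = 2852 − 2906 = −54 kJ
ΔH_1 − ΔH_2 = −97 kJ, so reaction 1 has the more negative ΔH; |ΔH_1 − ΔH_2| = 97 kJ.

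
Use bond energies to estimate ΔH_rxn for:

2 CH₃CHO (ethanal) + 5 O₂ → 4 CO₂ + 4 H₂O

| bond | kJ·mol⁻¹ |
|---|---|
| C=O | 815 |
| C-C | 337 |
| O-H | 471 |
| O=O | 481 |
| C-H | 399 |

ΔH ≈ −2387 kJ

Bonds broken (reactants):
  C-C: 2 × 337 = 674
  C-H: 8 × 399 = 3192
  C=O: 2 × 815 = 1630
  O=O: 5 × 481 = 2405
  Σ(broken) = 7901 kJ
Bonds formed (products):
  C=O: 8 × 815 = 6520
  O-H: 8 × 471 = 3768
  Σ(formed) = 10288 kJ
ΔH = Σ(broken) − Σ(formed) = 7901 − 10288 = −2387 kJ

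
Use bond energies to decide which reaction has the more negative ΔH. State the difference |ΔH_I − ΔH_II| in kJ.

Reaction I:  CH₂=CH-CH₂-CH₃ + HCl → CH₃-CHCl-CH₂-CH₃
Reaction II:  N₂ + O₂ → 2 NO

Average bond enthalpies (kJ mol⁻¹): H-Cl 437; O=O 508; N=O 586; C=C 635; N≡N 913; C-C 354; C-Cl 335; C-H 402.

Reaction I:
  Bonds broken (reactants):
    C-C: 2 × 354 = 708
    C-H: 8 × 402 = 3216
    C=C: 1 × 635 = 635
    H-Cl: 1 × 437 = 437
    Σ(broken) = 4996 kJ
  Bonds formed (products):
    C-C: 3 × 354 = 1062
    C-Cl: 1 × 335 = 335
    C-H: 9 × 402 = 3618
    Σ(formed) = 5015 kJ
  ΔH_I = 4996 − 5015 = −19 kJ
Reaction II:
  Bonds broken (reactants):
    N≡N: 1 × 913 = 913
    O=O: 1 × 508 = 508
    Σ(broken) = 1421 kJ
  Bonds formed (products):
    N=O: 2 × 586 = 1172
    Σ(formed) = 1172 kJ
  ΔH_II = 1421 − 1172 = +249 kJ
ΔH_I − ΔH_II = −268 kJ, so reaction I has the more negative ΔH; |ΔH_I − ΔH_II| = 268 kJ.

Reaction I, by 268 kJ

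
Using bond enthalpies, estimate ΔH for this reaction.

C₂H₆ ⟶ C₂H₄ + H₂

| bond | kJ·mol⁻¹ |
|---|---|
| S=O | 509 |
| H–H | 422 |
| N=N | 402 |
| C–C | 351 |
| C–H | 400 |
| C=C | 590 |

ΔH ≈ +139 kJ

Bonds broken (reactants):
  C–C: 1 × 351 = 351
  C–H: 6 × 400 = 2400
  Σ(broken) = 2751 kJ
Bonds formed (products):
  C–H: 4 × 400 = 1600
  C=C: 1 × 590 = 590
  H–H: 1 × 422 = 422
  Σ(formed) = 2612 kJ
ΔH = Σ(broken) − Σ(formed) = 2751 − 2612 = +139 kJ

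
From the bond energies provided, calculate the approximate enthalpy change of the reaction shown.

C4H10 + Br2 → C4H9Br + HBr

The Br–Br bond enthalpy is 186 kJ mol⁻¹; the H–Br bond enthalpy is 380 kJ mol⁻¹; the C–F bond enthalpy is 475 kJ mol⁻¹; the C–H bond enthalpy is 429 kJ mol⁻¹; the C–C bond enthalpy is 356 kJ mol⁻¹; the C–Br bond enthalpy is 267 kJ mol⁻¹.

Bonds broken (reactants):
  Br–Br: 1 × 186 = 186
  C–C: 3 × 356 = 1068
  C–H: 10 × 429 = 4290
  Σ(broken) = 5544 kJ
Bonds formed (products):
  C–Br: 1 × 267 = 267
  C–C: 3 × 356 = 1068
  C–H: 9 × 429 = 3861
  H–Br: 1 × 380 = 380
  Σ(formed) = 5576 kJ
ΔH = Σ(broken) − Σ(formed) = 5544 − 5576 = −32 kJ

ΔH ≈ −32 kJ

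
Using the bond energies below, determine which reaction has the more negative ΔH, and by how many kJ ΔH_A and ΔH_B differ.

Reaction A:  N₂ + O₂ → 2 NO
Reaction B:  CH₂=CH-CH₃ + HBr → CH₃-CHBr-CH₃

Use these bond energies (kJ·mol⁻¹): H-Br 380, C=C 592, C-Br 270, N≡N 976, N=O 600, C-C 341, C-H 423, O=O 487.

Reaction B, by 325 kJ

Reaction A:
  Bonds broken (reactants):
    N≡N: 1 × 976 = 976
    O=O: 1 × 487 = 487
    Σ(broken) = 1463 kJ
  Bonds formed (products):
    N=O: 2 × 600 = 1200
    Σ(formed) = 1200 kJ
  ΔH_A = 1463 − 1200 = +263 kJ
Reaction B:
  Bonds broken (reactants):
    C-C: 1 × 341 = 341
    C-H: 6 × 423 = 2538
    C=C: 1 × 592 = 592
    H-Br: 1 × 380 = 380
    Σ(broken) = 3851 kJ
  Bonds formed (products):
    C-Br: 1 × 270 = 270
    C-C: 2 × 341 = 682
    C-H: 7 × 423 = 2961
    Σ(formed) = 3913 kJ
  ΔH_B = 3851 − 3913 = −62 kJ
ΔH_A − ΔH_B = +325 kJ, so reaction B has the more negative ΔH; |ΔH_A − ΔH_B| = 325 kJ.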